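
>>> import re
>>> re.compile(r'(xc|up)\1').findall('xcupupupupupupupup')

['up', 'up', 'up', 'up']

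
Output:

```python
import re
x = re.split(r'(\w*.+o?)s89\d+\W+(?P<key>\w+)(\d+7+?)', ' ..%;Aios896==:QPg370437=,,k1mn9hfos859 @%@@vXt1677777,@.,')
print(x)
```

Pattern: zero or more of a word character, then one or more of any character, then optionally the literal 'o' (captured); then the literal 's89', then one or more of a digit, then one or more of a non-word character; then one or more of a word character (captured as 'key'); then one or more of a digit, then one or more of a literal '7' (lazy) (captured).
`re.split` interleaves the captured-group text with the surrounding fragments.

['', ' ..%;Aio', 'QPg3704', '37', '=,,k1mn9hfos859 @%@@vXt1677777,@.,']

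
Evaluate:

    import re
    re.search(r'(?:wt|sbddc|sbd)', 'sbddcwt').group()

'sbddc'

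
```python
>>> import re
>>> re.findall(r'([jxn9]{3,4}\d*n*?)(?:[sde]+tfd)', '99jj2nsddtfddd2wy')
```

The pattern matches 3 to 4 of one of [jxn9], then zero or more of a digit, then zero or more of the literal 'n' (lazy) (captured); then one or more of one of [sde], then the literal 'tfd' (non-capturing group).
Scanning left to right: at [0:12] match '99jj2nsddtfd', group 1 = '99jj2n'.
Because there's exactly one group, `findall` drops the full match and keeps group 1 from the one hit.

['99jj2n']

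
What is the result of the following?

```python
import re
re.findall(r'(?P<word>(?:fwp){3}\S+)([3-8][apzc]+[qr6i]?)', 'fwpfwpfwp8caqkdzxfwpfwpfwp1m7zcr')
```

`findall` packs the 2 group values into a tuple for every match.

[('fwpfwpfwp8caqkdzxfwpfwpfwp1m', '7zcr')]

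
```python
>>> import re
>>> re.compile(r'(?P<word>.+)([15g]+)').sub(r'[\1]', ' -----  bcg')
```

The replacement refers to a captured group, so each match is rewritten using its own captured text.

'[ -----  bc]'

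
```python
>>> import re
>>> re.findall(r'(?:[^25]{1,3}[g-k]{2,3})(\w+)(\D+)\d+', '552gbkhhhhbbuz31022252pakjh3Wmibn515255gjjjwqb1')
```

`findall` packs the 2 group values into a tuple for every match.

[('hbbuz31022252pakjh3Wmibn515255gjjjwq', 'b')]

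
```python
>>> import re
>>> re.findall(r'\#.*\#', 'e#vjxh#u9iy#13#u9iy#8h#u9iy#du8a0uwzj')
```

Since nothing is captured, `findall` lists the 1 matched substring directly.

['#vjxh#u9iy#13#u9iy#8h#u9iy#']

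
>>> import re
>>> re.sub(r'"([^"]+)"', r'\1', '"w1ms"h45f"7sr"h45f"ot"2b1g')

Matches: at [0:6] → '"w1ms"'; at [10:15] → '"7sr"'; at [19:23] → '"ot"'.
`\1` in the replacement pulls in group 1's text for each match.

'w1msh45f7srh45fot2b1g'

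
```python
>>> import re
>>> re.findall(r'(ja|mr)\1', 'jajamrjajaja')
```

['ja', 'ja']

After group 1 captures some text, `\1` only succeeds where that same text appears again.
Because there's exactly one group, `findall` drops the full match and keeps group 1 from each hit.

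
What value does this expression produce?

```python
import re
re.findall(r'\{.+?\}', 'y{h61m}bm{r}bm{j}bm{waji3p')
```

['{h61m}', '{r}', '{j}']

Because the quantifier is non-greedy, it stops expanding at the earliest point where the rest of the pattern can succeed.
Scanning left to right: at [1:7] → '{h61m}'; at [9:12] → '{r}'; at [14:17] → '{j}'.
Since nothing is captured, `findall` lists the 3 matched substrings directly.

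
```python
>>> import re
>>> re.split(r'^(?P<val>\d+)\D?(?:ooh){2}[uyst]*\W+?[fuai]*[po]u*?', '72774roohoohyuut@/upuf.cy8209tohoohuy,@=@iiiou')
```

A `+?`/`*?`/`{m,n}?` starts at its minimum and grows only as far as needed for what follows to match.
Because the pattern has a capturing group, `split` also inserts each captured text between the pieces.

['', '72774', 'uf.cy8209tohoohuy,@=@iiiou']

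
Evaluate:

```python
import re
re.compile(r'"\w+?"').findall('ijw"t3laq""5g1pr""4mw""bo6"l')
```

Walking the string: at [3:10] → '"t3laq"'; at [10:17] → '"5g1pr"'; at [17:22] → '"4mw"'; at [22:27] → '"bo6"'.
Since nothing is captured, `findall` lists the 4 matched substrings directly.

['"t3laq"', '"5g1pr"', '"4mw"', '"bo6"']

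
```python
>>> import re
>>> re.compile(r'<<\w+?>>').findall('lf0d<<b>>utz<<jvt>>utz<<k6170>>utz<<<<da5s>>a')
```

Scanning left to right: at [4:9] → '<<b>>'; at [12:19] → '<<jvt>>'; at [22:31] → '<<k6170>>'; at [36:44] → '<<da5s>>'.
Since nothing is captured, `findall` lists the 4 matched substrings directly.

['<<b>>', '<<jvt>>', '<<k6170>>', '<<da5s>>']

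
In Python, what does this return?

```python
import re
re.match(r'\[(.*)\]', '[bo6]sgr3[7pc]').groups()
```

The match spans [0:14] → '[bo6]sgr3[7pc]'.
Captured: group 1 = 'bo6]sgr3[7pc'.

('bo6]sgr3[7pc',)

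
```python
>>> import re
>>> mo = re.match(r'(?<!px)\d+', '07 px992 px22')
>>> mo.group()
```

'07'

`re.match` won't scan ahead — the pattern has to work from the very first character.
The match spans [0:2] → '07'.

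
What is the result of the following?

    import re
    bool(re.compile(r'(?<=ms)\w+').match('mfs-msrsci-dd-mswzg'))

False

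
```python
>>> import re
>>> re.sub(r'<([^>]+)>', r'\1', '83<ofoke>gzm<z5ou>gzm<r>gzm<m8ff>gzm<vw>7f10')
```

'83ofokegzmz5ougzmrgzmm8ffgzmvw7f10'

Matches: at [2:9] → '<ofoke>'; at [12:18] → '<z5ou>'; at [21:24] → '<r>'; at [27:33] → '<m8ff>'; at [36:40] → '<vw>'.
Each match is replaced using the text its own group 1 captured.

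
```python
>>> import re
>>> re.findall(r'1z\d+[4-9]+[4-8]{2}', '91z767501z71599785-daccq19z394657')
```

['1z7675', '1z71599785']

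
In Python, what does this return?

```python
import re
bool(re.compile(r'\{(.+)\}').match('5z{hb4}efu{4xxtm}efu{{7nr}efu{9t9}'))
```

False

`match` is anchored at position 0; if the pattern doesn't fit there, it returns None.
Here the pattern fails at index 0, so the call returns None, and `bool(None)` is False.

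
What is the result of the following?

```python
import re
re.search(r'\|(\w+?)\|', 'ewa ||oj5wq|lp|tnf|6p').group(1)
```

'oj5wq'

`search` walks the string left to right and returns the first match it finds.
The match spans [5:12] → '|oj5wq|'.
Captured: group 1 = 'oj5wq'.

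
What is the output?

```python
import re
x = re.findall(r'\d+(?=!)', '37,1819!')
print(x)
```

The lookaround is zero-width — it requires the adjacent text to match without consuming it, so the asserted text isn't part of the match.
`findall` yields the raw match text (1 of them) because the pattern has no groups.

['1819']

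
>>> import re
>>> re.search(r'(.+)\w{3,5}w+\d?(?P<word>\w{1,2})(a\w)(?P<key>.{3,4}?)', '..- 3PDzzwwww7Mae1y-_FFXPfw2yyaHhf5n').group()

'..- 3PDzzwwww7Mae1y-_FFXPfw2yyaHhf5'

Pattern: one or more of any character (captured); then 3 to 5 of a word character, then one or more of the literal 'w', then optionally a digit; then 1 to 2 of a word character (captured as 'word'); then the literal 'a', then a word character (captured); then 3 to 4 of any character (lazy) (captured as 'key').
Lazy quantifiers expand one character at a time until the remainder of the pattern can match.
`re.search` tries every starting position until one works.
The match spans [0:35] → '..- 3PDzzwwww7Mae1y-_FFXPfw2yyaHhf5'.
Captured: group 1 = '..- 3PDzzwwww7Mae1y-_FF', group 2 = 'yy', group 3 = 'aH', group 4 = 'hf5'.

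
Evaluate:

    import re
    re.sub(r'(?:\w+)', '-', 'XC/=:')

'-/=:'

Each match is replaced by '-'.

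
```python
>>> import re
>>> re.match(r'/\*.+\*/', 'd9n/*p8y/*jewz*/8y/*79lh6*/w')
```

`re.match` only tries the pattern at the start of the string.
Here the pattern fails at index 0, so the call returns None.

None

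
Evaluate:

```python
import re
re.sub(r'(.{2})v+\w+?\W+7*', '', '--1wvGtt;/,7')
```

Pattern: exactly 2 of any character (captured); then one or more of a literal 'v', then one or more of a word character (lazy); then one or more of a non-word character, then zero or more of the literal '7'.
Matches: at [2:12] → '1wvGtt;/,7'.
`sub` substitutes '' at each match site.

'--'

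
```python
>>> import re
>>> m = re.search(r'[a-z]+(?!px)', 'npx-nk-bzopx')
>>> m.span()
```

The negative lookaround is zero-width — it rules out positions where the adjacent text would match, without consuming anything.
`re.search` tries every starting position until one works.
The match spans [0:3] → 'npx'.

(0, 3)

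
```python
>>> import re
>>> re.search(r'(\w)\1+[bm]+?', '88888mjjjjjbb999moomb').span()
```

(0, 6)

`\1` is not a pattern — it's the concrete string captured by group 1, re-applied verbatim.
Unlike `match`, `search` isn't anchored — it looks for the pattern anywhere in the string.
The match spans [0:6] → '88888m'.
Captured: group 1 = '8'.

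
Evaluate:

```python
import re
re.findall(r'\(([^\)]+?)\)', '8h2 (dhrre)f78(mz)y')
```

['dhrre', 'mz']

Matches: at [4:11] match '(dhrre)', group 1 = 'dhrre'; at [14:18] match '(mz)', group 1 = 'mz'.
One capturing group, so `findall` returns just the captured substring from each match — 2 in all.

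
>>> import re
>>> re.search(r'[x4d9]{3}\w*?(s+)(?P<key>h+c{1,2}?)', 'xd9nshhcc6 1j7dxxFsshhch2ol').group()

'xd9nshhc'

This matches exactly 3 of one of [x4d9], then zero or more of a word character (lazy); then one or more of a literal 's' (captured); then one or more of the literal 'h', then 1 to 2 of the literal 'c' (lazy) (captured as 'key').
With the lazy modifier that quantifier settles for the fewest repetitions that let the rest of the pattern succeed (the atoms after it are unaffected and can still be greedy).
`re.search` tries every starting position until one works.
The match spans [0:8] → 'xd9nshhc'.
Captured: group 1 = 's', group 2 = 'hhc'.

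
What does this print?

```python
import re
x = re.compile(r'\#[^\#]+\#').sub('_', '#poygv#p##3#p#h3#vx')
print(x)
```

_p#_p_vx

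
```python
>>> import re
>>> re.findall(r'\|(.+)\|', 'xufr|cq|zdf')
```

['cq']

Matches: at [4:8] match '|cq|', group 1 = 'cq'.
Because there's exactly one group, `findall` drops the full match and keeps group 1 from the one hit.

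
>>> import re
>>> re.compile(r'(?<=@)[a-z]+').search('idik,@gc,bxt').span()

Lookahead/lookbehind check context without consuming it, so the matched span excludes the asserted characters.
Unlike `match`, `search` isn't anchored — it looks for the pattern anywhere in the string.
The match spans [6:8] → 'gc'.

(6, 8)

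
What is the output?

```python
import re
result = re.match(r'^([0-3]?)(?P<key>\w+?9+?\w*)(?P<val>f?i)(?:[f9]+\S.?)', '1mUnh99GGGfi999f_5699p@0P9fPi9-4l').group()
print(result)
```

1mUnh99GGGfi999f_5

With `match`, the pattern is implicitly anchored at the beginning.
The match spans [0:18] → '1mUnh99GGGfi999f_5'.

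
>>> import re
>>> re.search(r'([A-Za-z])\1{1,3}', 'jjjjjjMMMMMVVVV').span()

(0, 4)

`\1` has to match the exact text group 1 already captured.
Unlike `match`, `search` isn't anchored — it looks for the pattern anywhere in the string.
The match spans [0:4] → 'jjjj'.
Captured: group 1 = 'j'.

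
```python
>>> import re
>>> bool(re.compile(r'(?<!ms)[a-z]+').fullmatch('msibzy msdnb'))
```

False

For `fullmatch`, every character of the input must be accounted for by the pattern.
Here there's no way to consume every character, so the call returns None, and `bool(None)` is False.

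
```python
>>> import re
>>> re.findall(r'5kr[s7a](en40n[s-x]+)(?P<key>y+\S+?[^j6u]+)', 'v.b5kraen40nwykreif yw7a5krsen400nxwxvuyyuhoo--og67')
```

[('en40nw', 'ykreif yw7a5krsen400nxwxv')]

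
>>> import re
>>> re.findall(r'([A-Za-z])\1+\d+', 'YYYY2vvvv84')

A backreference is literal: `\1` must see the identical characters the first group matched.
Walking the string: at [0:5] match 'YYYY2', group 1 = 'Y'; at [5:11] match 'vvvv84', group 1 = 'v'.
With a single group, `findall` returns only what that group captured — 2 items.

['Y', 'v']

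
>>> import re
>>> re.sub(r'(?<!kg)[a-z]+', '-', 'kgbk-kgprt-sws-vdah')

'-------'

`(?!…)`/`(?<!…)` only lets a position through if the neighbouring text does NOT match; no characters are consumed.
Matches: at [0:4] → 'kgbk'; at [5:10] → 'kgprt'; at [11:14] → 'sws'; at [15:19] → 'vdah'.
Each match is replaced by '-'.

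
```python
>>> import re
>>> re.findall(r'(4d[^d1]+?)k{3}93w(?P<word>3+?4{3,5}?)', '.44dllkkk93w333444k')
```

The pattern matches the literal '4d', then one or more of any character except [d1] (lazy) (captured); then exactly 3 of the literal 'k', then the literal '93w'; then one or more of a literal '3' (lazy), then 3 to 5 of a literal '4' (lazy) (captured as 'word').
Walking the string: at [2:18] match '4dllkkk93w333444', groups = ('4dll', '333444').
With 2 capturing groups, `findall` returns a 2-tuple per match.

[('4dll', '333444')]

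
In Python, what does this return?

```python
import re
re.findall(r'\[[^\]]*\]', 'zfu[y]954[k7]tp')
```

Walking the string: at [3:6] → '[y]'; at [9:13] → '[k7]'.
Since nothing is captured, `findall` lists the 2 matched substrings directly.

['[y]', '[k7]']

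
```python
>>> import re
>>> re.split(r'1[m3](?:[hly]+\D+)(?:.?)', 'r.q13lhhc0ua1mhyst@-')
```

['r.q', 'ua', '']

The pattern matches a literal '1', then one of [m3]; then one or more of one of [hly], then one or more of a non-digit (non-capturing group); then optionally any character (non-capturing group).
Matches to split on: at [3:10] → '13lhhc0'; at [12:20] → '1mhyst@-'.
Splitting on the pattern gives 3 pieces.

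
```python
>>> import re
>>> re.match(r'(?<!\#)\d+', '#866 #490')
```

`match` is anchored at position 0; if the pattern doesn't fit there, it returns None.
Here the pattern fails at index 0, so the call returns None.

None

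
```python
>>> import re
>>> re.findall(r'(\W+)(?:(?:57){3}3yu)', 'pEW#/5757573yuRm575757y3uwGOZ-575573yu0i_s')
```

['#/']

The pattern matches one or more of a non-word character (captured); then the literal '57' repeated 3 times, then the literal '3yu' (non-capturing group).
Walking the string: at [3:14] match '#/5757573yu', group 1 = '#/'.
`findall` collects group 1 from the one match (1 total).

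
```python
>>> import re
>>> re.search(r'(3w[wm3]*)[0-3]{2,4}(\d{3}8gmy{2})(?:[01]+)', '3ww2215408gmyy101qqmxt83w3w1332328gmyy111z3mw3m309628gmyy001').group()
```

Pattern: the literal '3w', then zero or more of one of [wm3] (captured); then 2 to 4 of a character in [0-3]; then exactly 3 of a digit, then the literal '8gm', then exactly 2 of a literal 'y' (captured); then one or more of one of [01] (non-capturing group).
`search` walks the string left to right and returns the first match it finds.
The match spans [0:17] → '3ww2215408gmyy101'.
Captured: group 1 = '3ww', group 2 = '5408gmyy'.

'3ww2215408gmyy101'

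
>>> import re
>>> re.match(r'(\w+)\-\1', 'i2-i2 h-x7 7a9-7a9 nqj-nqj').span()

(0, 5)

`\1` is not a pattern — it's the concrete string captured by group 1, re-applied verbatim.
With `match`, the pattern is implicitly anchored at the beginning.
The match spans [0:5] → 'i2-i2'.
Captured: group 1 = 'i2'.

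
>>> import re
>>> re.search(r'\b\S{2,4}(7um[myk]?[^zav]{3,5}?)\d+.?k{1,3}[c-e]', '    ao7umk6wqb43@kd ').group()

The pattern matches a word boundary (`\b`, zero-width); then 2 to 4 of a non-whitespace character; then the literal '7um', then optionally one of [myk], then 3 to 5 of any character except [zav] (lazy) (captured); then one or more of a digit; then optionally any character, then 1 to 3 of a literal 'k', then a character in [c-e].
`re.search` scans for the first position where the pattern succeeds.
The match spans [4:19] → 'ao7umk6wqb43@kd'.
Captured: group 1 = '7umk6wqb'.

'ao7umk6wqb43@kd'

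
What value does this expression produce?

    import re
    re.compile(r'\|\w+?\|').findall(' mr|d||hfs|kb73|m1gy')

Since nothing is captured, `findall` lists the 2 matched substrings directly.

['|d|', '|hfs|']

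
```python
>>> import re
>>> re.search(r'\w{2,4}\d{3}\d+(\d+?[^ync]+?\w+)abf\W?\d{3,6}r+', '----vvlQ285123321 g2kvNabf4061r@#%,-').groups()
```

('1 g2kvN',)

The match spans [4:31] → 'vvlQ285123321 g2kvNabf4061r'.
Captured: group 1 = '1 g2kvN'.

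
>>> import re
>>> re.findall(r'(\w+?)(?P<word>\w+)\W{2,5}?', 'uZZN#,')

[('u', 'ZZN')]

Multiple groups make `findall` return tuples — one 2-tuple for the one match.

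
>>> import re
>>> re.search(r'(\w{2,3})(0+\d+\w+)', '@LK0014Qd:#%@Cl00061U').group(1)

'LK0'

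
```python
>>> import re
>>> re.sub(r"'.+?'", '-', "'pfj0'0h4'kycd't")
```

'-0h4-t'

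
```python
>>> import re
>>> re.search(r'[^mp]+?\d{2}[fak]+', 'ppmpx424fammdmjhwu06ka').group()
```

'x424fa'

The match spans [4:10] → 'x424fa'.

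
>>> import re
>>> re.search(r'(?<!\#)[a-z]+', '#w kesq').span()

The negative lookaround is zero-width — it rules out positions where the adjacent text would match, without consuming anything.
`re.search` tries every starting position until one works.
The match spans [3:7] → 'kesq'.

(3, 7)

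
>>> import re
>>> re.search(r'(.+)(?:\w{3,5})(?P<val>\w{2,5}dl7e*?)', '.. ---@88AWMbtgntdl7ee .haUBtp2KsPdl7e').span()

The match spans [0:37] → '.. ---@88AWMbtgntdl7ee .haUBtp2KsPdl7'.

(0, 37)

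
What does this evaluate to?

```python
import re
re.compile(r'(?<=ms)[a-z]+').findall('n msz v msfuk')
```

['z', 'fuk']

Lookahead/lookbehind check context without consuming it, so the matched span excludes the asserted characters.
Walking the string: at [4:5] → 'z'; at [10:13] → 'fuk'.
Since nothing is captured, `findall` lists the 2 matched substrings directly.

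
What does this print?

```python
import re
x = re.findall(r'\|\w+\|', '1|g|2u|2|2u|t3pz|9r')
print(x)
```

['|g|', '|2|', '|t3pz|']

No capturing groups, so `findall` returns the 3 full match strings.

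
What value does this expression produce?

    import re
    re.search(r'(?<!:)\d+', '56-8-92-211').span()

Because the assertion is negative and zero-width, positions next to the forbidden text are skipped.
The match spans [0:2] → '56'.

(0, 2)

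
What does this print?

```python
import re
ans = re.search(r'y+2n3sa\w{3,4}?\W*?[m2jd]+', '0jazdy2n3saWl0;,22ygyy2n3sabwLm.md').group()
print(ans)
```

This matches one or more of the literal 'y', then the literal '2n'; then the literal '3sa', then 3 to 4 of a word character (lazy), then zero or more of a non-word character (lazy); then one or more of one of [m2jd].
`re.search` scans for the first position where the pattern succeeds.
The match spans [5:18] → 'y2n3saWl0;,22'.

y2n3saWl0;,22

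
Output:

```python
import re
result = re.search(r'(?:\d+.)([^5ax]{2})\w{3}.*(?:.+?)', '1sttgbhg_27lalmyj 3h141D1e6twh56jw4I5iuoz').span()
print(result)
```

(0, 41)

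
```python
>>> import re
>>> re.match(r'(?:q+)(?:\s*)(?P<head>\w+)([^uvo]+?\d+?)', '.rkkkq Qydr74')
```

`re.match` only tries the pattern at the start of the string.
Here the pattern fails at index 0, so the call returns None.

None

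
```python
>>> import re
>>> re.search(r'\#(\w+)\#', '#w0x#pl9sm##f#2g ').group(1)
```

The match spans [0:5] → '#w0x#'.
Captured: group 1 = 'w0x'.

'w0x'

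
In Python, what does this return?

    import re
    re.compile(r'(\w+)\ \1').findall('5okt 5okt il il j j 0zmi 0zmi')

['5okt', 'il', 'j', '0zmi']

The backreference `\1` re-matches whatever the first group consumed, character for character.
Matches: at [0:9] match '5okt 5okt', group 1 = '5okt'; at [10:15] match 'il il', group 1 = 'il'; at [16:19] match 'j j', group 1 = 'j'; at [20:29] match '0zmi 0zmi', group 1 = '0zmi'.
Because there's exactly one group, `findall` drops the full match and keeps group 1 from each hit.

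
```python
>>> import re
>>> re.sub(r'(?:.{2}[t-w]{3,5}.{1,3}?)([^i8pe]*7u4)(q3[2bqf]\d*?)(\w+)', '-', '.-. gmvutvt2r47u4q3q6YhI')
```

This matches exactly 2 of any character, then 3 to 5 of a character in [t-w], then 1 to 3 of any character (lazy) (non-capturing group); then zero or more of any character except [i8pe], then the literal '7u4' (captured); then the literal 'q3', then one of [2bqf], then zero or more of a digit (lazy) (captured); then one or more of a word character (captured).
Matches: at [4:24] → 'gmvutvt2r47u4q3q6YhI'.
Each match is replaced by '-'.

'.-. -'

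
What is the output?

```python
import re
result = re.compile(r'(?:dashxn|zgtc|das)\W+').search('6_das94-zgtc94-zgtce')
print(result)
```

None

`re.search` scans for the first position where the pattern succeeds.
Here the pattern never matches, so the call returns None.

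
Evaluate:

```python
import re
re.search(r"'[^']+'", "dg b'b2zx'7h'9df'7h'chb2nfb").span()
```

(4, 10)

`re.search` scans for the first position where the pattern succeeds.
The match spans [4:10] → "'b2zx'".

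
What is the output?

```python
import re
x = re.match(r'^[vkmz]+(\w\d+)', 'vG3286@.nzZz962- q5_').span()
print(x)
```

`re.match` only tries the pattern at the start of the string.
The match spans [0:6] → 'vG3286'.

(0, 6)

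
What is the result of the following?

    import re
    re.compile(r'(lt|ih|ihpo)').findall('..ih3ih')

['ih', 'ih']

Walking the string: at [2:4] match 'ih', group 1 = 'ih'; at [5:7] match 'ih', group 1 = 'ih'.
With a single group, `findall` returns only what that group captured — 2 items.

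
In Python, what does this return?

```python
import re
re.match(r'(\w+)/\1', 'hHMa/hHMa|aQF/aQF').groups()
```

('hHMa',)

`\1` has to match the exact text group 1 already captured.
`re.match` only tries the pattern at the start of the string.
The match spans [0:9] → 'hHMa/hHMa'.
Captured: group 1 = 'hHMa'.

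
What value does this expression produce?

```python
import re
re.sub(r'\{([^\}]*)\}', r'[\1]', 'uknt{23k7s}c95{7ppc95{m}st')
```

Matches: at [4:11] → '{23k7s}'; at [14:24] → '{7ppc95{m}'.
`\1` in the replacement pulls in group 1's text for each match.

'uknt[23k7s]c95[7ppc95{m]st'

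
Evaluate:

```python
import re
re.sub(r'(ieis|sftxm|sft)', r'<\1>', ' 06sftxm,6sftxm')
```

' 06<sftxm>,6<sftxm>'

`|` is ordered: at each position the engine commits to the first alternative that works.
`\1` in the replacement pulls in group 1's text for each match.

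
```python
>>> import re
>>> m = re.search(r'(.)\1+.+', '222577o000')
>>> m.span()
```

(0, 10)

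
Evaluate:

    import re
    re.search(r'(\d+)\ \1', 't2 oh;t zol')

`\1` has to match the exact text group 1 already captured.
`search` walks the string left to right and returns the first match it finds.
Here nothing in the string fits, so the call returns None.

None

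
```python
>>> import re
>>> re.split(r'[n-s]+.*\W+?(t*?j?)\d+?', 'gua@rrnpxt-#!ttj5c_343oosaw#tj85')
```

The pattern matches one or more of a character in [n-s], then zero or more of any character, then one or more of a non-word character (lazy); then zero or more of the literal 't' (lazy), then optionally the literal 'j' (captured); then one or more of a digit (lazy).
Matches to split on: at [4:31] → 'rrnpxt-#!ttj5c_343oosaw#tj8'.
`re.split` interleaves the captured-group text with the surrounding fragments.

['gua@', 'tj', '5']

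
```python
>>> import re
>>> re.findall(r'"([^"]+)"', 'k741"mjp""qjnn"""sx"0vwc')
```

['mjp', 'qjnn', 'sx']

Because there's exactly one group, `findall` drops the full match and keeps group 1 from each hit.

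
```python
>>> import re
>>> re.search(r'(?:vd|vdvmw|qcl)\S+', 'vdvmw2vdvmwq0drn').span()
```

The match spans [0:16] → 'vdvmw2vdvmwq0drn'.

(0, 16)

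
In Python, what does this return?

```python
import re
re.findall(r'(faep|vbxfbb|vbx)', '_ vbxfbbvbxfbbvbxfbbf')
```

['vbxfbb', 'vbxfbb', 'vbxfbb']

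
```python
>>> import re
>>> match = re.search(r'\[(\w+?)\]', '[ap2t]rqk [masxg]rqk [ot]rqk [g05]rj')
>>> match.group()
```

Unlike `match`, `search` isn't anchored — it looks for the pattern anywhere in the string.
The match spans [0:6] → '[ap2t]'.
Captured: group 1 = 'ap2t'.

'[ap2t]'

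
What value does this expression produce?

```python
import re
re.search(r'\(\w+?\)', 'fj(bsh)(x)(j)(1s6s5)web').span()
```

(2, 7)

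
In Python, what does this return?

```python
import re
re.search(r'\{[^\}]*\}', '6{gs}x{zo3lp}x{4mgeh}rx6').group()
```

'{gs}'

`re.search` tries every starting position until one works.
The match spans [1:5] → '{gs}'.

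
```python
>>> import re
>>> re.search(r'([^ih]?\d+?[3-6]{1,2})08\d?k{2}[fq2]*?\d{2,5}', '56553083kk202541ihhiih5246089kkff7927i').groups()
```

('56553',)

The match spans [0:15] → '56553083kk20254'.
Captured: group 1 = '56553'.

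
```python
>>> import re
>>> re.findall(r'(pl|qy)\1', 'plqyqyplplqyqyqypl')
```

['qy', 'pl', 'qy']

A backreference is literal: `\1` must see the identical characters the first group matched.
Matches: at [2:6] match 'qyqy', group 1 = 'qy'; at [6:10] match 'plpl', group 1 = 'pl'; at [10:14] match 'qyqy', group 1 = 'qy'.
One capturing group, so `findall` returns just the captured substring from each match — 3 in all.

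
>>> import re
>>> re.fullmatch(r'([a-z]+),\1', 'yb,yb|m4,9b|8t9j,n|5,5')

None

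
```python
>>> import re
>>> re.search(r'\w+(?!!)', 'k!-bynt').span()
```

(3, 7)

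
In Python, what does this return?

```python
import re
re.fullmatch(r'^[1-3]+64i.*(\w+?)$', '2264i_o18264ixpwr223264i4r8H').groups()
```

('H',)

The match spans [0:28] → '2264i_o18264ixpwr223264i4r8H'.
Captured: group 1 = 'H'.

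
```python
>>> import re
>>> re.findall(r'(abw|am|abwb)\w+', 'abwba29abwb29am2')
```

['abw']

The regex engine tests alternatives in the order written; an earlier branch that matches wins even if a later one would match more.
One capturing group, so `findall` returns just the captured substring from the one match — 1 in all.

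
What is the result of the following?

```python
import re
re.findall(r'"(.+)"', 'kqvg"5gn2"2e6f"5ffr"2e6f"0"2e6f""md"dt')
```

['5gn2"2e6f"5ffr"2e6f"0"2e6f""md']

Walking the string: at [4:36] match '"5gn2"2e6f"5ffr"2e6f"0"2e6f""md"', group 1 = '5gn2"2e6f"5ffr"2e6f"0"2e6f""md'.
`findall` collects group 1 from the one match (1 total).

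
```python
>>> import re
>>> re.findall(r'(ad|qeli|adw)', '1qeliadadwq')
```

Alternation tries branches left to right and keeps the first one that lets the overall match succeed at that position.
Scanning left to right: at [1:5] match 'qeli', group 1 = 'qeli'; at [5:7] match 'ad', group 1 = 'ad'; at [7:9] match 'ad', group 1 = 'ad'.
`findall` collects group 1 from each match (3 total).

['qeli', 'ad', 'ad']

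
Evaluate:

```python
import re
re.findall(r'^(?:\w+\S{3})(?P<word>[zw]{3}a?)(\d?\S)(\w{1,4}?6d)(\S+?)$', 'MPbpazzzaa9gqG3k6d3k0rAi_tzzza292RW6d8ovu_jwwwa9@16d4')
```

[('wwwa', '9@', '16d', '4')]

Pattern: anchored at the start of the string; then one or more of a word character, then exactly 3 of a non-whitespace character (non-capturing group); then exactly 3 of one of [zw], then optionally the literal 'a' (captured as 'word'); then optionally a digit, then a non-whitespace character (captured); then 1 to 4 of a word character (lazy), then the literal '6d' (captured); then one or more of a non-whitespace character (lazy) (captured); then anchored at the end.
Matches: at [0:53] match 'MPbpazzzaa9gqG3k6d3k0rAi_tzzza292RW6d8ovu_jwwwa9@16d4', groups = ('wwwa', '9@', '16d', '4').
With 4 capturing groups, `findall` returns a 4-tuple per match.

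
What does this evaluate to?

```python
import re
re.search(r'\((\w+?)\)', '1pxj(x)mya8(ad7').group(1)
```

'x'

Unlike `match`, `search` isn't anchored — it looks for the pattern anywhere in the string.
The match spans [4:7] → '(x)'.
Captured: group 1 = 'x'.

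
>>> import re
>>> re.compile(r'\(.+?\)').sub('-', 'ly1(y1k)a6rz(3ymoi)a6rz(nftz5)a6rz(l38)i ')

'ly1-a6rz-a6rz-a6rz-i '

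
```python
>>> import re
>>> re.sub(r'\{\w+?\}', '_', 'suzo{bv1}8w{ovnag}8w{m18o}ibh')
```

Each match is replaced by '_'.

'suzo_8w_8w_ibh'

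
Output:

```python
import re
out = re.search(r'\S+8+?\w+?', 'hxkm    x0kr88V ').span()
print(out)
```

(8, 15)

The match spans [8:15] → 'x0kr88V'.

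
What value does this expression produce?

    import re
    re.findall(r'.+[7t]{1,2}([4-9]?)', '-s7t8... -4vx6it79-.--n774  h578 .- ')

Because there's exactly one group, `findall` drops the full match and keeps group 1 from the one hit.

['8']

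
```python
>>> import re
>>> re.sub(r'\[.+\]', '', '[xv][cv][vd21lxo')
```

'[vd21lxo'

Matches: at [0:8] → '[xv][cv]'.
`sub` substitutes '' at each match site.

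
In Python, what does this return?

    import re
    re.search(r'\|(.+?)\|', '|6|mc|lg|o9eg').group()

'|6|'

A `+?`/`*?`/`{m,n}?` starts at its minimum and grows only as far as needed for what follows to match.
`search` walks the string left to right and returns the first match it finds.
The match spans [0:3] → '|6|'.
Captured: group 1 = '6'.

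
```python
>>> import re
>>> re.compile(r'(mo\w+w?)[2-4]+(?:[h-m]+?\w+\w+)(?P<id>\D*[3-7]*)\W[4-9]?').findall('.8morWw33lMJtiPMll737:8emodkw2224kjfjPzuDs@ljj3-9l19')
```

[('morWw3', ''), ('modkw222', '@ljj3')]

The pattern matches the literal 'mo', then one or more of a word character, then optionally a literal 'w' (captured); then one or more of a character in [2-4]; then one or more of a character in [h-m] (lazy), then one or more of a word character, then one or more of a word character (non-capturing group); then zero or more of a non-digit, then zero or more of a character in [3-7] (captured as 'id'); then a non-word character, then optionally a character in [4-9].
With 2 capturing groups, `findall` returns a 2-tuple per match.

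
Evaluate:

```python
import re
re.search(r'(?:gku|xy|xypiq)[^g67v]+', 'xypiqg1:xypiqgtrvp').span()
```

(0, 5)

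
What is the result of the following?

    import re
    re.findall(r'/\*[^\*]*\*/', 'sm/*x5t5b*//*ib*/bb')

['/*x5t5b*/', '/*ib*/']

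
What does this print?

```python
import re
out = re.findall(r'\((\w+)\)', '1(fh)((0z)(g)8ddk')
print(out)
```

['fh', '0z', 'g']

Matches: at [1:5] match '(fh)', group 1 = 'fh'; at [6:10] match '(0z)', group 1 = '0z'; at [10:13] match '(g)', group 1 = 'g'.
With a single group, `findall` returns only what that group captured — 3 items.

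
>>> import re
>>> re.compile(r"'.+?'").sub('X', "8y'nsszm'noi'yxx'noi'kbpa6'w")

'8yXnoiXnoiXw'

Matches: at [2:9] → "'nsszm'"; at [12:17] → "'yxx'"; at [20:27] → "'kbpa6'".
Each match is replaced by 'X'.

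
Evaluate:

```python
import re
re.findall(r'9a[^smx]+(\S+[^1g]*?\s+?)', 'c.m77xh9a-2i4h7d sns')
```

['d ']

Pattern: the literal '9a', then one or more of any character except [smx]; then one or more of a non-whitespace character, then zero or more of any character except [1g] (lazy), then one or more of whitespace (lazy) (captured).
With a single group, `findall` returns only what that group captured — 1 item.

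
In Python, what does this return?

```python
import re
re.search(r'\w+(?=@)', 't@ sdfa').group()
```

't'

The `(?=…)`/`(?<=…)` assertion just peeks at neighbouring text; it doesn't advance the match position.
`re.search` tries every starting position until one works.
The match spans [0:1] → 't'.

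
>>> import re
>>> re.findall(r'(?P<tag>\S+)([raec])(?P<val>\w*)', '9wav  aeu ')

[('9w', 'a', 'v'), ('a', 'e', 'u')]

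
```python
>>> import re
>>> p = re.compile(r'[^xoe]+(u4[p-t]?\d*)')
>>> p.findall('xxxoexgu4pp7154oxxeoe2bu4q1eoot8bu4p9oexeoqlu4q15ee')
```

['u4p', 'u4q1', 'u4p9', 'u4q15']

The pattern matches one or more of any character except [xoe]; then the literal 'u4', then optionally a character in [p-t], then zero or more of a digit (captured).
Scanning left to right: at [6:10] match 'gu4p', group 1 = 'u4p'; at [21:27] match '2bu4q1', group 1 = 'u4q1'; at [30:37] match 't8bu4p9', group 1 = 'u4p9'; at [42:49] match 'qlu4q15', group 1 = 'u4q15'.
With a single group, `findall` returns only what that group captured — 4 items.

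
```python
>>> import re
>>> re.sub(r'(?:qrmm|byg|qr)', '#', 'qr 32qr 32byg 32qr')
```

'# 32# 32# 32#'

Every occurrence is swapped for '#'.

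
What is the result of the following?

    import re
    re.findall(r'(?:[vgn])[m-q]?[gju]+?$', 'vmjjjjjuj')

['vmjjjjjuj']

The pattern matches one of [vgn] (non-capturing group); then optionally a character in [m-q], then one or more of one of [gju] (lazy); then anchored at the end.
Matches: at [0:9] → 'vmjjjjjuj'.
Since nothing is captured, `findall` lists the 1 matched substring directly.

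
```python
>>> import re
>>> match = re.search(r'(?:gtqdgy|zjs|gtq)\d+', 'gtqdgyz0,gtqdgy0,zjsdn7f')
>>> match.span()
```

(9, 16)

Unlike `match`, `search` isn't anchored — it looks for the pattern anywhere in the string.
The match spans [9:16] → 'gtqdgy0'.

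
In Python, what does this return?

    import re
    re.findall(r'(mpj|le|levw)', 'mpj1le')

['mpj', 'le']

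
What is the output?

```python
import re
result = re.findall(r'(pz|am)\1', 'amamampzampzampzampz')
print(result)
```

`\1` has to match the exact text group 1 already captured.
With a single group, `findall` returns only what that group captured — 1 item.

['am']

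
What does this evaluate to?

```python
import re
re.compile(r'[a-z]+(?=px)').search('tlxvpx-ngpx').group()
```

'tlxv'

Lookahead/lookbehind check context without consuming it, so the matched span excludes the asserted characters.
The match spans [0:4] → 'tlxv'.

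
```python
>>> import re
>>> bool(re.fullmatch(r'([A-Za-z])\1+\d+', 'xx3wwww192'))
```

`\1` is not a pattern — it's the concrete string captured by group 1, re-applied verbatim.
`fullmatch` succeeds only if the pattern covers the string from start to end.
Here the string isn't matched end-to-end, so the call returns None, and `bool(None)` is False.

False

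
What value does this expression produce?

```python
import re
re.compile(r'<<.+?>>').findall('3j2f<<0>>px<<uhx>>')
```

Lazy quantifiers expand one character at a time until the remainder of the pattern can match.
`findall` yields the raw match text (2 of them) because the pattern has no groups.

['<<0>>', '<<uhx>>']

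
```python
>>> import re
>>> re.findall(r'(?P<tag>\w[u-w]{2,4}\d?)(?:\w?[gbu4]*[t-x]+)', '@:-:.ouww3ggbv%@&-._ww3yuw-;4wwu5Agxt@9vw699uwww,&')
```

['ouww3', '_ww3', '4wwu5', '9uww']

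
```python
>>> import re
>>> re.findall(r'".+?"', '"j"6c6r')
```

['"j"']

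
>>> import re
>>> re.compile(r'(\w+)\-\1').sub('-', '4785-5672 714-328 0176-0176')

`\1` has to match the exact text group 1 already captured.
Matches: at [3:6] → '5-5'; at [18:27] → '0176-0176'.
Every occurrence is swapped for '-'.

'478-672 714-328 -'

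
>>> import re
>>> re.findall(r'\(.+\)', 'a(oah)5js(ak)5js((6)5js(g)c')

No capturing groups, so `findall` returns the 1 full match string.

['(oah)5js(ak)5js((6)5js(g)']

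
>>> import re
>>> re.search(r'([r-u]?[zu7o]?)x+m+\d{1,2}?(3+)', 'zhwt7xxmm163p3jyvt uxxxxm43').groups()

The match spans [3:12] → 't7xxmm163'.
Captured: group 1 = 't7', group 2 = '3'.

('t7', '3')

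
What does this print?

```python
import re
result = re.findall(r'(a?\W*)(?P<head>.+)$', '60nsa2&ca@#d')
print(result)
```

[('', '60nsa2&ca@#d')]

This matches optionally the literal 'a', then zero or more of a non-word character (captured); then one or more of any character (captured as 'head'); then anchored at the end.
`findall` packs the 2 group values into a tuple for every match.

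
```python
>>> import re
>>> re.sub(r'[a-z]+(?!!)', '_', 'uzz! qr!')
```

`(?!…)`/`(?<!…)` only lets a position through if the neighbouring text does NOT match; no characters are consumed.
`sub` substitutes '_' at each match site.

'_z! _r!'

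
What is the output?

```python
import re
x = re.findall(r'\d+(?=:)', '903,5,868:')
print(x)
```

['868']

Lookahead/lookbehind check context without consuming it, so the matched span excludes the asserted characters.
Walking the string: at [6:9] → '868'.
With no groups in the pattern, `findall` gives back each whole match — 1 here.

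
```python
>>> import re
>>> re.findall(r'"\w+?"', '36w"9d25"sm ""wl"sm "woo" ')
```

['"9d25"', '"wl"', '"woo"']

Walking the string: at [3:9] → '"9d25"'; at [13:17] → '"wl"'; at [20:25] → '"woo"'.
Since nothing is captured, `findall` lists the 3 matched substrings directly.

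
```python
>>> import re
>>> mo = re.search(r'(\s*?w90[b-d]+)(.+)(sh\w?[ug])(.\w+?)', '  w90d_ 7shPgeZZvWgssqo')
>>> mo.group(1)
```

'  w90d'

The match spans [0:15] → '  w90d_ 7shPgeZ'.
Captured: group 1 = '  w90d', group 2 = '_ 7', group 3 = 'shPg', group 4 = 'eZ'.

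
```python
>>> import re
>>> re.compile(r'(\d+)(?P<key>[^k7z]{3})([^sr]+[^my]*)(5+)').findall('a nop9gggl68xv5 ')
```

Pattern: one or more of a digit (captured); then exactly 3 of any character except [k7z] (captured as 'key'); then one or more of any character except [sr], then zero or more of any character except [my] (captured); then one or more of a literal '5' (captured).
Matches: at [5:15] match '9gggl68xv5', groups = ('9', 'ggg', 'l68xv', '5').
`findall` packs the 4 group values into a tuple for every match.

[('9', 'ggg', 'l68xv', '5')]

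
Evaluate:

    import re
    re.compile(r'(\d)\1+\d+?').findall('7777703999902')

`\1` is not a pattern — it's the concrete string captured by group 1, re-applied verbatim.
Because there's exactly one group, `findall` drops the full match and keeps group 1 from each hit.

['7', '9']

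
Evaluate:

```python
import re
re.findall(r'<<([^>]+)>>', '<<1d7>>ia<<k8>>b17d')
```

['1d7', 'k8']

Because there's exactly one group, `findall` drops the full match and keeps group 1 from each hit.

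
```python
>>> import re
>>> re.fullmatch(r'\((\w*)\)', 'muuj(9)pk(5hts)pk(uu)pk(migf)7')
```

For `fullmatch`, every character of the input must be accounted for by the pattern.
Here the pattern can't cover the whole string, so the call returns None.

None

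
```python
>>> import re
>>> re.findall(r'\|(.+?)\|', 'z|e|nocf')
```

['e']

Walking the string: at [1:4] match '|e|', group 1 = 'e'.
Because there's exactly one group, `findall` drops the full match and keeps group 1 from the one hit.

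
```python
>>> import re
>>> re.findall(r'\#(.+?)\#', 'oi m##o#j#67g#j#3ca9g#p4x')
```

['#o', '67g', '3ca9g']

Because the quantifier is non-greedy, it stops expanding at the earliest point where the rest of the pattern can succeed.
Scanning left to right: at [4:8] match '##o#', group 1 = '#o'; at [9:14] match '#67g#', group 1 = '67g'; at [15:22] match '#3ca9g#', group 1 = '3ca9g'.
`findall` collects group 1 from each match (3 total).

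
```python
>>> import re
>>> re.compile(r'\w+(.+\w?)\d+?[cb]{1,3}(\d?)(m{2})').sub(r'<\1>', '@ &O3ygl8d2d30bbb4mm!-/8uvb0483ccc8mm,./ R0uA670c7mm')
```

'@ &<!-/8uvb0483ccc8mm,./ R0uA67>'

The pattern matches one or more of a word character; then one or more of any character, then optionally a word character (captured); then one or more of a digit (lazy), then 1 to 3 of one of [cb]; then optionally a digit (captured); then exactly 2 of a literal 'm' (captured).
Matches: at [3:52] → 'O3ygl8d2d30bbb4mm!-/8uvb0483ccc8mm,./ R0uA670c7mm'.
`\1` in the replacement pulls in group 1's text for each match.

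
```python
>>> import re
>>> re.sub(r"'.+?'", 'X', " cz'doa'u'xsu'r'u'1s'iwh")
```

" czXuXrX1s'iwh"

Matches: at [3:8] → "'doa'"; at [9:14] → "'xsu'"; at [15:18] → "'u'".
Every occurrence is swapped for 'X'.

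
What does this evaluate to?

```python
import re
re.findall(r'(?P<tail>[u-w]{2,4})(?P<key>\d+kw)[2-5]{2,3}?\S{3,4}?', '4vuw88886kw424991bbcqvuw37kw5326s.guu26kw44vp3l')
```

[('vuw', '88886kw'), ('vuw', '37kw'), ('uu', '26kw')]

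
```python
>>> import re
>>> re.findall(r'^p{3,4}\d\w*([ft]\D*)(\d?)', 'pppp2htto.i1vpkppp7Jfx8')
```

[('to.i', '1')]

This matches anchored at the start of the string; then 3 to 4 of the literal 'p', then a digit, then zero or more of a word character; then one of [ft], then zero or more of a non-digit (captured); then optionally a digit (captured).
Matches: at [0:12] match 'pppp2htto.i1', groups = ('to.i', '1').
Multiple groups make `findall` return tuples — one 2-tuple for the one match.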